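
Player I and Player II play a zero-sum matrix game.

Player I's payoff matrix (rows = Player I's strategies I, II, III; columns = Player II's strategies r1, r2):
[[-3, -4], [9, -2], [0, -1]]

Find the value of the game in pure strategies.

-1

Row minima: -4, -2, -1 → Player I's maximin is -1.
Column maxima: 9, -1 → Player II's minimax is -1.
They coincide at (III, r2), so the value is -1.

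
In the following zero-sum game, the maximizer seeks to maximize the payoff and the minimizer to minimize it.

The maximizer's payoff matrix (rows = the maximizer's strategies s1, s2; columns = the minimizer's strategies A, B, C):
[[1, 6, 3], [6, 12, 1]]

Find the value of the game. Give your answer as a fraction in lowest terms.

17/7

Column B is strictly dominated by A for the minimizer (it gives the maximizer more in every row).
The remaining 2×2 game on (s1, s2) × (A, C) has no saddle point. Let the maximizer play s1 with probability p; indifference gives p + 6(1−p) = 3p + (1−p), so p = 5/7.
Similarly the minimizer's optimal q on A is 2/7, and the value is 1·(2/7) + (3)·(5/7) = 17/7.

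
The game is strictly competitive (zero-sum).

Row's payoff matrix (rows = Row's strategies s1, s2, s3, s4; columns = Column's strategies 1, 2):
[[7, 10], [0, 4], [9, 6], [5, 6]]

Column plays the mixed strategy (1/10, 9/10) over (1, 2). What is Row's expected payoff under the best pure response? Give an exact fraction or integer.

97/10

s1: (7)·(1/10) + (10)·(9/10) = 97/10.
s2: (0)·(1/10) + (4)·(9/10) = 18/5.
s3: (9)·(1/10) + (6)·(9/10) = 63/10.
s4: (5)·(1/10) + (6)·(9/10) = 59/10.
The best pure response is s1 with expected payoff 97/10.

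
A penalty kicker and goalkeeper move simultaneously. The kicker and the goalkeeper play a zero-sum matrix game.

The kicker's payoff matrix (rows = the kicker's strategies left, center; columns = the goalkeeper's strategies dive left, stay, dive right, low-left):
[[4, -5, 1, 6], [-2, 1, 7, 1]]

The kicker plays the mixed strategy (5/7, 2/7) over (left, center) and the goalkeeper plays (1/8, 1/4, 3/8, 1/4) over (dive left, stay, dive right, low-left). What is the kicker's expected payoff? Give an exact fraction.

13/8

Against (1/8, 1/4, 3/8, 1/4), each row's expected payoff is left: 9/8; center: 23/8.
Taking the (5/7, 2/7)-weighted average: (5/7)·(9/8) + (2/7)·(23/8) = 13/8.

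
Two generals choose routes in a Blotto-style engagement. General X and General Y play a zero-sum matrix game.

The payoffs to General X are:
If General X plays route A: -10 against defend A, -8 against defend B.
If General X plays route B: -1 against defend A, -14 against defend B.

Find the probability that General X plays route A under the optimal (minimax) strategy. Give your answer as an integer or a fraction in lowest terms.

Row minima are -10 and -14, so General X's maximin is -10; column maxima are -1 and -8, so General Y's minimax is -8. These differ, so the equilibrium is in mixed strategies.
Let General X play route A with probability p. General Y is indifferent when −10p − (1−p) = −8p − 14(1−p), giving p = 13/15.

13/15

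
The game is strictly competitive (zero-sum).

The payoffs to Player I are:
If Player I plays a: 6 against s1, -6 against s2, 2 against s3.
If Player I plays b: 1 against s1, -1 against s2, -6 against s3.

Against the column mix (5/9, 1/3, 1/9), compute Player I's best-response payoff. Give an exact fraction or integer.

14/9

a: (6)·(5/9) + (-6)·(1/3) + (2)·(1/9) = 14/9.
b: (1)·(5/9) + (-1)·(1/3) + (-6)·(1/9) = -4/9.
The best pure response is a with expected payoff 14/9.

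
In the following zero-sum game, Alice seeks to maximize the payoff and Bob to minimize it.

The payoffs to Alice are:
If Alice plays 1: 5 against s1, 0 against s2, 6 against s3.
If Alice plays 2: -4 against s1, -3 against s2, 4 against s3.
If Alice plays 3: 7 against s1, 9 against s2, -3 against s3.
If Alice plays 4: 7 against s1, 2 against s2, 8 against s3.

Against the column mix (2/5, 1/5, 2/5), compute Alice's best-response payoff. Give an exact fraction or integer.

1: (5)·(2/5) + (0)·(1/5) + (6)·(2/5) = 22/5.
2: (-4)·(2/5) + (-3)·(1/5) + (4)·(2/5) = -3/5.
3: (7)·(2/5) + (9)·(1/5) + (-3)·(2/5) = 17/5.
4: (7)·(2/5) + (2)·(1/5) + (8)·(2/5) = 32/5.
The best pure response is 4 with expected payoff 32/5.

32/5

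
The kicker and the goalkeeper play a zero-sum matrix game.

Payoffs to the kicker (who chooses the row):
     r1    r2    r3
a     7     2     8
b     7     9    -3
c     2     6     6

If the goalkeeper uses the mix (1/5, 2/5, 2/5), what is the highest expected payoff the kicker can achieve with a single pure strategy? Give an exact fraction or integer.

a: (7)·(1/5) + (2)·(2/5) + (8)·(2/5) = 27/5.
b: (7)·(1/5) + (9)·(2/5) + (-3)·(2/5) = 19/5.
c: (2)·(1/5) + (6)·(2/5) + (6)·(2/5) = 26/5.
The best pure response is a with expected payoff 27/5.

27/5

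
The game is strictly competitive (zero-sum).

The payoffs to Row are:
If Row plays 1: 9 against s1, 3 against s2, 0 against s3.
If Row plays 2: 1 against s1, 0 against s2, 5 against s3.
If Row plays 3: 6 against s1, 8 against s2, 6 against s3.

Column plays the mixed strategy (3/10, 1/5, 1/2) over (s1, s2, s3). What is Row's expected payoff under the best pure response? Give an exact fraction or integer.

1: (9)·(3/10) + (3)·(1/5) + (0)·(1/2) = 33/10.
2: (1)·(3/10) + (0)·(1/5) + (5)·(1/2) = 14/5.
3: (6)·(3/10) + (8)·(1/5) + (6)·(1/2) = 32/5.
The best pure response is 3 with expected payoff 32/5.

32/5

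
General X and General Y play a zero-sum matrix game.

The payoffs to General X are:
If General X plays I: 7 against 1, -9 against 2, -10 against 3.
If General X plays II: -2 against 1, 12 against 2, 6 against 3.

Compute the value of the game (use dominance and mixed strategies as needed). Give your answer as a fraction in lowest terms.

22/25

Column 2 is strictly dominated by 3 for General Y (it gives General X more in every row).
The remaining 2×2 game on (I, II) × (1, 3) has no saddle point. Let General X play I with probability p; indifference gives 7p − 2(1−p) = −10p + 6(1−p), so p = 8/25.
Similarly General Y's optimal q on 1 is 16/25, and the value is 7·(16/25) + (-10)·(9/25) = 22/25.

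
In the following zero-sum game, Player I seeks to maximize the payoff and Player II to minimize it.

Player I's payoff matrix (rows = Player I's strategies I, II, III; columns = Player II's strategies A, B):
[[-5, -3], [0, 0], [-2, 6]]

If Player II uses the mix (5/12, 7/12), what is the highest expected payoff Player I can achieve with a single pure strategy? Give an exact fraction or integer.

8/3

I: (-5)·(5/12) + (-3)·(7/12) = -23/6.
II: (0)·(5/12) + (0)·(7/12) = 0.
III: (-2)·(5/12) + (6)·(7/12) = 8/3.
The best pure response is III with expected payoff 8/3.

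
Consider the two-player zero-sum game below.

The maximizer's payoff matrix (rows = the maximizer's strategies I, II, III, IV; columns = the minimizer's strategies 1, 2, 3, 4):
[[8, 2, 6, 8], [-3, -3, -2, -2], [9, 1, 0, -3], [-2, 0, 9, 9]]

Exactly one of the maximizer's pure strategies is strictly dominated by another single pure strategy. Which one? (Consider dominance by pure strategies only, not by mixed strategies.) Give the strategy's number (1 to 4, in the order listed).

Compare II with I: 8 > -3, 2 > -3, 6 > -2, 8 > -2.
So I strictly dominates II for the maximizer; II is strictly dominated.

2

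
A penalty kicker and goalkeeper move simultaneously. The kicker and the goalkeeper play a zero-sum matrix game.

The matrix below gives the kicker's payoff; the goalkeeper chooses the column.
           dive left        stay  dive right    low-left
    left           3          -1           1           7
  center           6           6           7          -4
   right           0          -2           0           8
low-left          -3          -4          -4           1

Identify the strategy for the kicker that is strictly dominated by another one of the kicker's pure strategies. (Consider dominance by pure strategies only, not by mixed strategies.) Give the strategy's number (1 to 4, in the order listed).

4

Compare low-left with left: 3 > -3, -1 > -4, 1 > -4, 7 > 1.
So left strictly dominates low-left for the kicker; low-left is strictly dominated.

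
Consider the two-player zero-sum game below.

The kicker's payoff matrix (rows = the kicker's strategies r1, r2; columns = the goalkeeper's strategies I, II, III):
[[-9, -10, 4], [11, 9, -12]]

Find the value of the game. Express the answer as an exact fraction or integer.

-12/5

Column I is strictly dominated by II for the goalkeeper (it gives the kicker more in every row).
The remaining 2×2 game on (r1, r2) × (II, III) has no saddle point. Let the kicker play r1 with probability p; indifference gives −10p + 9(1−p) = 4p − 12(1−p), so p = 3/5.
Similarly the goalkeeper's optimal q on II is 16/35, and the value is -10·(16/35) + (4)·(19/35) = -12/5.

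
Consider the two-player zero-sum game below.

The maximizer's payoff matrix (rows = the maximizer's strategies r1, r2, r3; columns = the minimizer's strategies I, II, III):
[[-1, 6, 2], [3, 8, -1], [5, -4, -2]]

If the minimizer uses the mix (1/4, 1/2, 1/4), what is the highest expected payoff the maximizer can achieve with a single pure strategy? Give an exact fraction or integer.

9/2

r1: (-1)·(1/4) + (6)·(1/2) + (2)·(1/4) = 13/4.
r2: (3)·(1/4) + (8)·(1/2) + (-1)·(1/4) = 9/2.
r3: (5)·(1/4) + (-4)·(1/2) + (-2)·(1/4) = -5/4.
The best pure response is r2 with expected payoff 9/2.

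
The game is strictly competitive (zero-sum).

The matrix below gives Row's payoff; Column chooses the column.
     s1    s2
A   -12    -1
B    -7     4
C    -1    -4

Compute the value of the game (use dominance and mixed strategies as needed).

Row A is strictly dominated by row B, so Row never plays it.
The remaining 2×2 game on (B, C) × (s1, s2) has no saddle point. Let Row play B with probability p; indifference gives −7p − (1−p) = 4p − 4(1−p), so p = 3/14.
Similarly Column's optimal q on s1 is 4/7, and the value is -7·(4/7) + (4)·(3/7) = -16/7.

-16/7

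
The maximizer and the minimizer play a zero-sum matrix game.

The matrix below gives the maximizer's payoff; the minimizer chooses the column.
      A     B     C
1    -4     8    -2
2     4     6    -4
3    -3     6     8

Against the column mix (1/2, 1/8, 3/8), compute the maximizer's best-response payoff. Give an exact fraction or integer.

1: (-4)·(1/2) + (8)·(1/8) + (-2)·(3/8) = -7/4.
2: (4)·(1/2) + (6)·(1/8) + (-4)·(3/8) = 5/4.
3: (-3)·(1/2) + (6)·(1/8) + (8)·(3/8) = 9/4.
The best pure response is 3 with expected payoff 9/4.

9/4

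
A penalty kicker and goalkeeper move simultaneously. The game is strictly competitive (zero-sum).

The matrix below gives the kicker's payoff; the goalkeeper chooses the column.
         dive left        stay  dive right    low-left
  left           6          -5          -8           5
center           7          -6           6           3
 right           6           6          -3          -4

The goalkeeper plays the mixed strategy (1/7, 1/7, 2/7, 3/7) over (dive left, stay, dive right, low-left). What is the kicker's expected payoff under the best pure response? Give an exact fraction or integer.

22/7

left: (6)·(1/7) + (-5)·(1/7) + (-8)·(2/7) + (5)·(3/7) = 0.
center: (7)·(1/7) + (-6)·(1/7) + (6)·(2/7) + (3)·(3/7) = 22/7.
right: (6)·(1/7) + (6)·(1/7) + (-3)·(2/7) + (-4)·(3/7) = -6/7.
The best pure response is center with expected payoff 22/7.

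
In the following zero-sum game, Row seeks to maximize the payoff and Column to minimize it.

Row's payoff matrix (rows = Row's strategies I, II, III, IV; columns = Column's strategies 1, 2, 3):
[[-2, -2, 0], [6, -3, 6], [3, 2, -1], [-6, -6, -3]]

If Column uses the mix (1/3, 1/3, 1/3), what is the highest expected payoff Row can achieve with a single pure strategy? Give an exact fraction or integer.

I: (-2)·(1/3) + (-2)·(1/3) + (0)·(1/3) = -4/3.
II: (6)·(1/3) + (-3)·(1/3) + (6)·(1/3) = 3.
III: (3)·(1/3) + (2)·(1/3) + (-1)·(1/3) = 4/3.
IV: (-6)·(1/3) + (-6)·(1/3) + (-3)·(1/3) = -5.
The best pure response is II with expected payoff 3.

3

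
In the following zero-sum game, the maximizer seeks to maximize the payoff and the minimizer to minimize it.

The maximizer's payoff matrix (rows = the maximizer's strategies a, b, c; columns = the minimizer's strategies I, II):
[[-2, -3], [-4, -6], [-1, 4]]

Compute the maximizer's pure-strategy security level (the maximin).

The worst-case payoff for each row is a: -3, b: -6, c: -1.
The best of these is -1.

-1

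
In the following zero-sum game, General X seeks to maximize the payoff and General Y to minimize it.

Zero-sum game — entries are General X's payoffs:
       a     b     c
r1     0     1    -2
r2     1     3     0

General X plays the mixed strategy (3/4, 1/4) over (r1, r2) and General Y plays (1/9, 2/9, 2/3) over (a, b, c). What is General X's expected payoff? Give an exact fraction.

-23/36

Against (1/9, 2/9, 2/3), each row's expected payoff is r1: -10/9; r2: 7/9.
Taking the (3/4, 1/4)-weighted average: (3/4)·(-10/9) + (1/4)·(7/9) = -23/36.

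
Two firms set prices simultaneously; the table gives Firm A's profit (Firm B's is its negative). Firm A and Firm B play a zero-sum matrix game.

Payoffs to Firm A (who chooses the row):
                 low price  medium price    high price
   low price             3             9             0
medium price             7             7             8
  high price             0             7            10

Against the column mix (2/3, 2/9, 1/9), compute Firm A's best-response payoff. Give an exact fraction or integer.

low price: (3)·(2/3) + (9)·(2/9) + (0)·(1/9) = 4.
medium price: (7)·(2/3) + (7)·(2/9) + (8)·(1/9) = 64/9.
high price: (0)·(2/3) + (7)·(2/9) + (10)·(1/9) = 8/3.
The best pure response is medium price with expected payoff 64/9.

64/9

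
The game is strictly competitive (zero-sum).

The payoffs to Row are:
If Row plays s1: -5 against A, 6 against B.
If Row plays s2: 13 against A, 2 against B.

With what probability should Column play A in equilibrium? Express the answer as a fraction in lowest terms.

2/11

Row minima are -5 and 2, so Row's maximin is 2; column maxima are 13 and 6, so Column's minimax is 6. These differ, so the equilibrium is in mixed strategies.
Let Column play A with probability q. Row is indifferent when −5q + 6(1−q) = 13q + 2(1−q), giving q = 2/11.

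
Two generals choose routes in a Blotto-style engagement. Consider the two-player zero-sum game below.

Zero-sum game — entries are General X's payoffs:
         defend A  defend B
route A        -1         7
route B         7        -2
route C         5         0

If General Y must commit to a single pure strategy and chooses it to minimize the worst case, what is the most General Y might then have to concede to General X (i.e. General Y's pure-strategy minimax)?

The worst case (largest entry) in each column is defend A: 7, defend B: 7.
The best (smallest) of these is 7.

7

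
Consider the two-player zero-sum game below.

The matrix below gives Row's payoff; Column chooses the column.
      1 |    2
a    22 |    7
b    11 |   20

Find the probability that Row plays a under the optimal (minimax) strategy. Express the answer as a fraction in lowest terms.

Row minima are 7 and 11, so Row's maximin is 11; column maxima are 22 and 20, so Column's minimax is 20. These differ, so the equilibrium is in mixed strategies.
Let Row play a with probability p. Column is indifferent when 22p + 11(1−p) = 7p + 20(1−p), giving p = 3/8.

3/8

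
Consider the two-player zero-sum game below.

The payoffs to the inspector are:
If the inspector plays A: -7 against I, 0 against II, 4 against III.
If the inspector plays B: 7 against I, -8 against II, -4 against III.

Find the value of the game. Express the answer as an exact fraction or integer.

-28/11

Column III is strictly dominated by II for the inspectee (it gives the inspector more in every row).
The remaining 2×2 game on (A, B) × (I, II) has no saddle point. Let the inspector play A with probability p; indifference gives −7p + 7(1−p) = −8(1−p), so p = 15/22.
Similarly the inspectee's optimal q on I is 4/11, and the value is -7·(4/11) + (0)·(7/11) = -28/11.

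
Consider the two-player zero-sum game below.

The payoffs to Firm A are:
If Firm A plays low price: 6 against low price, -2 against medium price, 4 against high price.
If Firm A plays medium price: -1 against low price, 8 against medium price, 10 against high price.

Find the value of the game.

46/17

Column high price is strictly dominated by medium price for Firm B (it gives Firm A more in every row).
The remaining 2×2 game on (low price, medium price) × (low price, medium price) has no saddle point. Let Firm A play low price with probability p; indifference gives 6p − (1−p) = −2p + 8(1−p), so p = 9/17.
Similarly Firm B's optimal q on low price is 10/17, and the value is 6·(10/17) + (-2)·(7/17) = 46/17.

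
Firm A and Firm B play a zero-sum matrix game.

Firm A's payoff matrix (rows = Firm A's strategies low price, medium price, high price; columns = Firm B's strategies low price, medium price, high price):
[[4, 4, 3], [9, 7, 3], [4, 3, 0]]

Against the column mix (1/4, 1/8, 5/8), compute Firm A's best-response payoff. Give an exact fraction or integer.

5

low price: (4)·(1/4) + (4)·(1/8) + (3)·(5/8) = 27/8.
medium price: (9)·(1/4) + (7)·(1/8) + (3)·(5/8) = 5.
high price: (4)·(1/4) + (3)·(1/8) + (0)·(5/8) = 11/8.
The best pure response is medium price with expected payoff 5.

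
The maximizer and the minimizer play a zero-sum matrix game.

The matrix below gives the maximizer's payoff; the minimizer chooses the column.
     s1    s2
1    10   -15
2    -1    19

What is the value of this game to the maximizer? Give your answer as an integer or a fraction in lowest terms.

Row minima are -15 and -1, so the maximizer's maximin is -1; column maxima are 10 and 19, so the minimizer's minimax is 10. These differ, so the equilibrium is in mixed strategies.
Let the maximizer play 1 with probability p. The minimizer is indifferent when 10p − (1−p) = −15p + 19(1−p), giving p = 4/9.
Let the minimizer play s1 with probability q. The maximizer is indifferent when 10q − 15(1−q) = −q + 19(1−q), giving q = 34/45.
The value is 10·(34/45) + (-15)·(11/45) = 35/9.

35/9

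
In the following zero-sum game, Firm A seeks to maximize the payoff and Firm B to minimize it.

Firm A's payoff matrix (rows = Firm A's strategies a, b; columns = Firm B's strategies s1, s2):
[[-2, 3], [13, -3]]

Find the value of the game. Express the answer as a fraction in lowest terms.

Row minima are -2 and -3, so Firm A's maximin is -2; column maxima are 13 and 3, so Firm B's minimax is 3. These differ, so the equilibrium is in mixed strategies.
Let Firm A play a with probability p. Firm B is indifferent when −2p + 13(1−p) = 3p − 3(1−p), giving p = 16/21.
Let Firm B play s1 with probability q. Firm A is indifferent when −2q + 3(1−q) = 13q − 3(1−q), giving q = 2/7.
The value is -2·(2/7) + (3)·(5/7) = 11/7.

11/7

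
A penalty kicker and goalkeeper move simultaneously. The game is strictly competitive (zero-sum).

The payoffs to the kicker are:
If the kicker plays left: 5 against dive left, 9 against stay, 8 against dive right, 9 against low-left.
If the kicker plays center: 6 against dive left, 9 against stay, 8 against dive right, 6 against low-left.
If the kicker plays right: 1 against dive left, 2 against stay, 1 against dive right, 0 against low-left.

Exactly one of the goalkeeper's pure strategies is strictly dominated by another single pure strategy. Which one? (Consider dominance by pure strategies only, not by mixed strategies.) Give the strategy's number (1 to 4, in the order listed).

The goalkeeper prefers columns that give the kicker less. Compare stay with dive left: 5 < 9, 6 < 9, 1 < 2.
So dive left strictly dominates stay for the goalkeeper; stay is strictly dominated.

2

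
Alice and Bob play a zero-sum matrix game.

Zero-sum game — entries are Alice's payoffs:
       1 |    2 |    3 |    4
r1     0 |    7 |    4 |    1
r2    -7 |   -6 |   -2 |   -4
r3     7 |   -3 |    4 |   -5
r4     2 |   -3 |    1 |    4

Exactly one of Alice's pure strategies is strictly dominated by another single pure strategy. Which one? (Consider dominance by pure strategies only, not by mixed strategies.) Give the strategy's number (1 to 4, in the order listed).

Compare r2 with r1: 0 > -7, 7 > -6, 4 > -2, 1 > -4.
So r1 strictly dominates r2 for Alice; r2 is strictly dominated.

2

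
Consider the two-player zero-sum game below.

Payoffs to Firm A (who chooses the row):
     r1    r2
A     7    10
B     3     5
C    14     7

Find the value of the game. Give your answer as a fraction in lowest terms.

91/10

Row B is strictly dominated by row A, so Firm A never plays it.
The remaining 2×2 game on (A, C) × (r1, r2) has no saddle point. Let Firm A play A with probability p; indifference gives 7p + 14(1−p) = 10p + 7(1−p), so p = 7/10.
Similarly Firm B's optimal q on r1 is 3/10, and the value is 7·(3/10) + (10)·(7/10) = 91/10.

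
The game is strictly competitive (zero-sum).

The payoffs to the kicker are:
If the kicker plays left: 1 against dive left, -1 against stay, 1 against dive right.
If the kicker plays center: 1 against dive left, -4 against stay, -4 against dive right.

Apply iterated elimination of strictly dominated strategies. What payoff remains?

Column dive left is strictly dominated by stay for the goalkeeper (-1<1, -4<1); eliminate dive left.
Row center is strictly dominated by row left (-1>-4, 1>-4); eliminate center.
Column dive right is strictly dominated by stay for the goalkeeper (-1<1); eliminate dive right.
Only (left, stay) remains, with payoff -1.

-1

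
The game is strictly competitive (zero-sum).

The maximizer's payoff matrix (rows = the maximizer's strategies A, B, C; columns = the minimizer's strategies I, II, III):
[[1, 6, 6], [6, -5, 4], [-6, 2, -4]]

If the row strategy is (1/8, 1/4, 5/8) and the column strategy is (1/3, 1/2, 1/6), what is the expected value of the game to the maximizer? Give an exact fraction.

-11/24

Against (1/3, 1/2, 1/6), each row's expected payoff is A: 13/3; B: 1/6; C: -5/3.
Taking the (1/8, 1/4, 5/8)-weighted average: (1/8)·(13/3) + (1/4)·(1/6) + (5/8)·(-5/3) = -11/24.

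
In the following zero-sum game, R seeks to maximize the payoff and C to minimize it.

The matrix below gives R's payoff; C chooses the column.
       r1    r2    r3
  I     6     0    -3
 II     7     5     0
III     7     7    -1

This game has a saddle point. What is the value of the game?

Row minima: -3, 0, -1 → R's maximin is 0.
Column maxima: 7, 7, 0 → C's minimax is 0.
They coincide at (II, r3), so the value is 0.

0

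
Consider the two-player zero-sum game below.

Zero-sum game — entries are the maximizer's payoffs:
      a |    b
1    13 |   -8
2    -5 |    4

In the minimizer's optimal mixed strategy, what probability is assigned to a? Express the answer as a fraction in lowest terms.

2/5

Row minima are -8 and -5, so the maximizer's maximin is -5; column maxima are 13 and 4, so the minimizer's minimax is 4. These differ, so the equilibrium is in mixed strategies.
Let the minimizer play a with probability q. The maximizer is indifferent when 13q − 8(1−q) = −5q + 4(1−q), giving q = 2/5.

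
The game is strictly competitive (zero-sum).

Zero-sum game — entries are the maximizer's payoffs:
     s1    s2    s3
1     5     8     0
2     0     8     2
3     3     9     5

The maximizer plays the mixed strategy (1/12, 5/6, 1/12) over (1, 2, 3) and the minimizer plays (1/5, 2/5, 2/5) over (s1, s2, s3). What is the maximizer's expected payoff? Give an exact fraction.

Against (1/5, 2/5, 2/5), each row's expected payoff is 1: 21/5; 2: 4; 3: 31/5.
Taking the (1/12, 5/6, 1/12)-weighted average: (1/12)·(21/5) + (5/6)·(4) + (1/12)·(31/5) = 21/5.

21/5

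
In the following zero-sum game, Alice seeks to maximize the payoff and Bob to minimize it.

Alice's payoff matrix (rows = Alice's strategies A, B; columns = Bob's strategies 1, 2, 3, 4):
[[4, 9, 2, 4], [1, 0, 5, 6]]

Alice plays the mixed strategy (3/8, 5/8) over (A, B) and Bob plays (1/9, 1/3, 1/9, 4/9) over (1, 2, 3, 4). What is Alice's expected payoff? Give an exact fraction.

Against (1/9, 1/3, 1/9, 4/9), each row's expected payoff is A: 49/9; B: 10/3.
Taking the (3/8, 5/8)-weighted average: (3/8)·(49/9) + (5/8)·(10/3) = 33/8.

33/8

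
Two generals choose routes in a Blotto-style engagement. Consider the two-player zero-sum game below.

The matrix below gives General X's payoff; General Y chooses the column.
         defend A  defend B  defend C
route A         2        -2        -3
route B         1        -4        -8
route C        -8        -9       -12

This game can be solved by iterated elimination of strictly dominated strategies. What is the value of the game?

Column defend B is strictly dominated by defend C for General Y (-3<-2, -8<-4, -12<-9); eliminate defend B.
Column defend A is strictly dominated by defend C for General Y (-3<2, -8<1, -12<-8); eliminate defend A.
Row route B is strictly dominated by row route A (-3>-8); eliminate route B.
Row route C is strictly dominated by row route A (-3>-12); eliminate route C.
Only (route A, defend C) remains, with payoff -3.

-3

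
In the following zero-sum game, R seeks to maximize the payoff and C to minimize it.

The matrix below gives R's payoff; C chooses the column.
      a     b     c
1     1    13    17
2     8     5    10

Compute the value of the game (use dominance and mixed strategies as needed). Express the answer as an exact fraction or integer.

Column c is strictly dominated by b for C (it gives R more in every row).
The remaining 2×2 game on (1, 2) × (a, b) has no saddle point. Let R play 1 with probability p; indifference gives p + 8(1−p) = 13p + 5(1−p), so p = 1/5.
Similarly C's optimal q on a is 8/15, and the value is 1·(8/15) + (13)·(7/15) = 33/5.

33/5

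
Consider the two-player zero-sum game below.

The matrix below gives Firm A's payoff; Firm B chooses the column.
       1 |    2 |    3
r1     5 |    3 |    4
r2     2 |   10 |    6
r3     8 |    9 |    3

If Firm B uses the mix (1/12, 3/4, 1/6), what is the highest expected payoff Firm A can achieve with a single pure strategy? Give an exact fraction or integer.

r1: (5)·(1/12) + (3)·(3/4) + (4)·(1/6) = 10/3.
r2: (2)·(1/12) + (10)·(3/4) + (6)·(1/6) = 26/3.
r3: (8)·(1/12) + (9)·(3/4) + (3)·(1/6) = 95/12.
The best pure response is r2 with expected payoff 26/3.

26/3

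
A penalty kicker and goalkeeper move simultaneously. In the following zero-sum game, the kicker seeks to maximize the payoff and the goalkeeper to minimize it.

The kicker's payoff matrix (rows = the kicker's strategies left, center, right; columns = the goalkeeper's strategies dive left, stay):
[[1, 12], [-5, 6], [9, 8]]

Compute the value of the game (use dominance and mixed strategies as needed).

25/3

Row center is strictly dominated by row left, so the kicker never plays it.
The remaining 2×2 game on (left, right) × (dive left, stay) has no saddle point. Let the kicker play left with probability p; indifference gives p + 9(1−p) = 12p + 8(1−p), so p = 1/12.
Similarly the goalkeeper's optimal q on dive left is 1/3, and the value is 1·(1/3) + (12)·(2/3) = 25/3.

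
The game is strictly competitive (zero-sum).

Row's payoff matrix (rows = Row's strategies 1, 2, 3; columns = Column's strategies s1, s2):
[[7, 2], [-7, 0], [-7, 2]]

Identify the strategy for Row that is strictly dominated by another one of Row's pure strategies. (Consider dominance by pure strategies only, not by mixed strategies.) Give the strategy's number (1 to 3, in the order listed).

2

Compare 2 with 1: 7 > -7, 2 > 0.
So 1 strictly dominates 2 for Row; 2 is strictly dominated.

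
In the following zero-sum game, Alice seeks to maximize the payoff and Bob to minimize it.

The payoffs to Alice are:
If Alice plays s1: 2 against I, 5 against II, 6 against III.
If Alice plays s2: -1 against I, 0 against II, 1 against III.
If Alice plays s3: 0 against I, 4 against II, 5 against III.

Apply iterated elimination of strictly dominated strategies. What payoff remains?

2

Row s2 is strictly dominated by row s1 (2>-1, 5>0, 6>1); eliminate s2.
Column II is strictly dominated by I for Bob (2<5, 0<4); eliminate II.
Column III is strictly dominated by I for Bob (2<6, 0<5); eliminate III.
Row s3 is strictly dominated by row s1 (2>0); eliminate s3.
Only (s1, I) remains, with payoff 2.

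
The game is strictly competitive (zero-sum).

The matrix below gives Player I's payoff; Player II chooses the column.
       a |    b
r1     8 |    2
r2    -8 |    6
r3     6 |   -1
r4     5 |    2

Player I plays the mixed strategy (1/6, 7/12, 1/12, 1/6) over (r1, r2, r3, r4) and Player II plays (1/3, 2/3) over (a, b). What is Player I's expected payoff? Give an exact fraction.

37/18

Against (1/3, 2/3), each row's expected payoff is r1: 4; r2: 4/3; r3: 4/3; r4: 3.
Taking the (1/6, 7/12, 1/12, 1/6)-weighted average: (1/6)·(4) + (7/12)·(4/3) + (1/12)·(4/3) + (1/6)·(3) = 37/18.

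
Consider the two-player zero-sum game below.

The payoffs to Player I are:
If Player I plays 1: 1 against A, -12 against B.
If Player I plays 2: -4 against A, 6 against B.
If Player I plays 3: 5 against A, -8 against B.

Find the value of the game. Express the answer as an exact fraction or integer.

Row 1 is strictly dominated by row 3, so Player I never plays it.
The remaining 2×2 game on (2, 3) × (A, B) has no saddle point. Let Player I play 2 with probability p; indifference gives −4p + 5(1−p) = 6p − 8(1−p), so p = 13/23.
Similarly Player II's optimal q on A is 14/23, and the value is -4·(14/23) + (6)·(9/23) = -2/23.

-2/23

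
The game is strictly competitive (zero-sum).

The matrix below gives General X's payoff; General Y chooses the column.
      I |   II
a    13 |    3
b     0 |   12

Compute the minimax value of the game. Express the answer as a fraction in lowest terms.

Row minima are 3 and 0, so General X's maximin is 3; column maxima are 13 and 12, so General Y's minimax is 12. These differ, so the equilibrium is in mixed strategies.
Let General X play a with probability p. General Y is indifferent when 13p = 3p + 12(1−p), giving p = 6/11.
Let General Y play I with probability q. General X is indifferent when 13q + 3(1−q) = 12(1−q), giving q = 9/22.
The value is 13·(9/22) + (3)·(13/22) = 78/11.

78/11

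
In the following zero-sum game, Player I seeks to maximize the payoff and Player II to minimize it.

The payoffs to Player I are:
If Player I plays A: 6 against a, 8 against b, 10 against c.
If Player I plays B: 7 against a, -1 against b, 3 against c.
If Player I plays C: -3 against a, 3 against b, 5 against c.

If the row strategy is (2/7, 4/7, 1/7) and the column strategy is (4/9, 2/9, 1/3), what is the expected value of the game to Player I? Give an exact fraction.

289/63

Against (4/9, 2/9, 1/3), each row's expected payoff is A: 70/9; B: 35/9; C: 1.
Taking the (2/7, 4/7, 1/7)-weighted average: (2/7)·(70/9) + (4/7)·(35/9) + (1/7)·(1) = 289/63.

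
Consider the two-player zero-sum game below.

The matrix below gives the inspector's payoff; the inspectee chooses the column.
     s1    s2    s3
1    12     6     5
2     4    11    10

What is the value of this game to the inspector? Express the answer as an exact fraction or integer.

100/13

Column s2 is strictly dominated by s3 for the inspectee (it gives the inspector more in every row).
The remaining 2×2 game on (1, 2) × (s1, s3) has no saddle point. Let the inspector play 1 with probability p; indifference gives 12p + 4(1−p) = 5p + 10(1−p), so p = 6/13.
Similarly the inspectee's optimal q on s1 is 5/13, and the value is 12·(5/13) + (5)·(8/13) = 100/13.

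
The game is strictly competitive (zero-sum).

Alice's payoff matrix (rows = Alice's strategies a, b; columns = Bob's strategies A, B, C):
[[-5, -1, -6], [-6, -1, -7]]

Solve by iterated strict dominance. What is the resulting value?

-6

Column A is strictly dominated by C for Bob (-6<-5, -7<-6); eliminate A.
Column B is strictly dominated by C for Bob (-6<-1, -7<-1); eliminate B.
Row b is strictly dominated by row a (-6>-7); eliminate b.
Only (a, C) remains, with payoff -6.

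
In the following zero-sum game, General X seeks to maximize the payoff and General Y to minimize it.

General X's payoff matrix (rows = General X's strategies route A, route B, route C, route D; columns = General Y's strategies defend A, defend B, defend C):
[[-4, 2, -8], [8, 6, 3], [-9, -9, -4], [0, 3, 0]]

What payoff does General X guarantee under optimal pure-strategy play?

3

Row minima: -8, 3, -9, 0 → General X's maximin is 3.
Column maxima: 8, 6, 3 → General Y's minimax is 3.
They coincide at (route B, defend C), so the value is 3.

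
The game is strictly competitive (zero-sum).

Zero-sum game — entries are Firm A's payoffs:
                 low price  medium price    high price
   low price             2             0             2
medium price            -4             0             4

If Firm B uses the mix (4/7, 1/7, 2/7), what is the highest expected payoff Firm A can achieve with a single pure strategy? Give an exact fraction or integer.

12/7

low price: (2)·(4/7) + (0)·(1/7) + (2)·(2/7) = 12/7.
medium price: (-4)·(4/7) + (0)·(1/7) + (4)·(2/7) = -8/7.
The best pure response is low price with expected payoff 12/7.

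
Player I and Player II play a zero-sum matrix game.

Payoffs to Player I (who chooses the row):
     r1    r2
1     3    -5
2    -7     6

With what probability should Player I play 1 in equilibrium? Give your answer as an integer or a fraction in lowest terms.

13/21

Row minima are -5 and -7, so Player I's maximin is -5; column maxima are 3 and 6, so Player II's minimax is 3. These differ, so the equilibrium is in mixed strategies.
Let Player I play 1 with probability p. Player II is indifferent when 3p − 7(1−p) = −5p + 6(1−p), giving p = 13/21.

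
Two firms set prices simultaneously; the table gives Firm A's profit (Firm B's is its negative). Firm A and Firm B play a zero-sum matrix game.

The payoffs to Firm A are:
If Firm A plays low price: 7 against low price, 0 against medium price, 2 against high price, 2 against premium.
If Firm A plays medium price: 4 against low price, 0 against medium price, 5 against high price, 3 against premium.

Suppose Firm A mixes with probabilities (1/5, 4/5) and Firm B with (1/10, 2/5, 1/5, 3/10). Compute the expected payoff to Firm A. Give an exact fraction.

109/50

Against (1/10, 2/5, 1/5, 3/10), each row's expected payoff is low price: 17/10; medium price: 23/10.
Taking the (1/5, 4/5)-weighted average: (1/5)·(17/10) + (4/5)·(23/10) = 109/50.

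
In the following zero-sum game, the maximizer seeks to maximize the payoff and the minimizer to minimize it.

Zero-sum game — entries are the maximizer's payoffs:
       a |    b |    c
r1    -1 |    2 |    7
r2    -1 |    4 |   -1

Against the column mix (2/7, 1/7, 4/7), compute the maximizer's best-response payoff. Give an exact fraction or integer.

4

r1: (-1)·(2/7) + (2)·(1/7) + (7)·(4/7) = 4.
r2: (-1)·(2/7) + (4)·(1/7) + (-1)·(4/7) = -2/7.
The best pure response is r1 with expected payoff 4.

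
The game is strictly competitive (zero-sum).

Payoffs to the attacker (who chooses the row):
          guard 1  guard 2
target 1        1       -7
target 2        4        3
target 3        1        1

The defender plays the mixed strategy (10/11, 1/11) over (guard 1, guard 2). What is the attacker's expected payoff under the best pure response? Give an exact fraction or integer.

43/11

target 1: (1)·(10/11) + (-7)·(1/11) = 3/11.
target 2: (4)·(10/11) + (3)·(1/11) = 43/11.
target 3: (1)·(10/11) + (1)·(1/11) = 1.
The best pure response is target 2 with expected payoff 43/11.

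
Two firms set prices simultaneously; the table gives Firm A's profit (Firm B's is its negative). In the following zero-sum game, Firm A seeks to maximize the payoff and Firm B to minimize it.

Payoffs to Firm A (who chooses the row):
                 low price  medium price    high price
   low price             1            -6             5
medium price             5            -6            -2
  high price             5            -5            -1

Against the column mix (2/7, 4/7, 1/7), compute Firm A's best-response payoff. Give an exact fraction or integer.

-11/7

low price: (1)·(2/7) + (-6)·(4/7) + (5)·(1/7) = -17/7.
medium price: (5)·(2/7) + (-6)·(4/7) + (-2)·(1/7) = -16/7.
high price: (5)·(2/7) + (-5)·(4/7) + (-1)·(1/7) = -11/7.
The best pure response is high price with expected payoff -11/7.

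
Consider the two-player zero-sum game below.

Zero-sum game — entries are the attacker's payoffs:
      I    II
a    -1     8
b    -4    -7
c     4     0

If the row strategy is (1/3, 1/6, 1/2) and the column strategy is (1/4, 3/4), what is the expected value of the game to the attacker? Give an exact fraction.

Against (1/4, 3/4), each row's expected payoff is a: 23/4; b: -25/4; c: 1.
Taking the (1/3, 1/6, 1/2)-weighted average: (1/3)·(23/4) + (1/6)·(-25/4) + (1/2)·(1) = 11/8.

11/8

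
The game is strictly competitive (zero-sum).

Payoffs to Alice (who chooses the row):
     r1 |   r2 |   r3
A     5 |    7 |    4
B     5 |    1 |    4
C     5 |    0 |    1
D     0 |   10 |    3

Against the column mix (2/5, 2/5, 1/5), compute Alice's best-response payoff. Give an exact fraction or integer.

A: (5)·(2/5) + (7)·(2/5) + (4)·(1/5) = 28/5.
B: (5)·(2/5) + (1)·(2/5) + (4)·(1/5) = 16/5.
C: (5)·(2/5) + (0)·(2/5) + (1)·(1/5) = 11/5.
D: (0)·(2/5) + (10)·(2/5) + (3)·(1/5) = 23/5.
The best pure response is A with expected payoff 28/5.

28/5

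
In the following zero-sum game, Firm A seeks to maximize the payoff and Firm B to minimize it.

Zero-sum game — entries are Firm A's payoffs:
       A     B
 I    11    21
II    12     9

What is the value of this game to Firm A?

Row minima are 11 and 9, so Firm A's maximin is 11; column maxima are 12 and 21, so Firm B's minimax is 12. These differ, so the equilibrium is in mixed strategies.
Let Firm A play I with probability p. Firm B is indifferent when 11p + 12(1−p) = 21p + 9(1−p), giving p = 3/13.
Let Firm B play A with probability q. Firm A is indifferent when 11q + 21(1−q) = 12q + 9(1−q), giving q = 12/13.
The value is 11·(12/13) + (21)·(1/13) = 153/13.

153/13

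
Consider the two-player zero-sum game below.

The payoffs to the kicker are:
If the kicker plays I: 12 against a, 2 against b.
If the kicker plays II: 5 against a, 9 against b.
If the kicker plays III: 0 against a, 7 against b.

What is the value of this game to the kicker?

7

Row III is strictly dominated by row II, so the kicker never plays it.
The remaining 2×2 game on (I, II) × (a, b) has no saddle point. Let the kicker play I with probability p; indifference gives 12p + 5(1−p) = 2p + 9(1−p), so p = 2/7.
Similarly the goalkeeper's optimal q on a is 1/2, and the value is 12·(1/2) + (2)·(1/2) = 7.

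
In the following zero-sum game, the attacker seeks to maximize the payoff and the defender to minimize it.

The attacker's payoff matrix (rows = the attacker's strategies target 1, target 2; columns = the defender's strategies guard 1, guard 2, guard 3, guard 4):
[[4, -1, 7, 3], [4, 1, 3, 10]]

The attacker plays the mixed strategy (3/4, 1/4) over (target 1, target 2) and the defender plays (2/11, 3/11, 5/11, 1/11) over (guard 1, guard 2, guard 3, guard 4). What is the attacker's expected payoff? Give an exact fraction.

15/4

Against (2/11, 3/11, 5/11, 1/11), each row's expected payoff is target 1: 43/11; target 2: 36/11.
Taking the (3/4, 1/4)-weighted average: (3/4)·(43/11) + (1/4)·(36/11) = 15/4.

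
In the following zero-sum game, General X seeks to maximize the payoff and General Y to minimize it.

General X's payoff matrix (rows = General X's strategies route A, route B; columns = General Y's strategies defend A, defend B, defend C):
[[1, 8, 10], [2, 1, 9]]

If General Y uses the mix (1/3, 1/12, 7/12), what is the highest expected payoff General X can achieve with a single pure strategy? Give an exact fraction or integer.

route A: (1)·(1/3) + (8)·(1/12) + (10)·(7/12) = 41/6.
route B: (2)·(1/3) + (1)·(1/12) + (9)·(7/12) = 6.
The best pure response is route A with expected payoff 41/6.

41/6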